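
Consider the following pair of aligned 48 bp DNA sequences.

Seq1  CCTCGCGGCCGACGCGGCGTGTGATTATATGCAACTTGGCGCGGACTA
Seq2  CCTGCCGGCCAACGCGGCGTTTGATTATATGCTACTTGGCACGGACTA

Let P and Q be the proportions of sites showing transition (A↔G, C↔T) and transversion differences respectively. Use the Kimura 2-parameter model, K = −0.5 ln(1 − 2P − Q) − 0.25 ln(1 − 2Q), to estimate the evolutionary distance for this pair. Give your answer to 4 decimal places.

0.1367

The sequences differ at positions 4 (C/G, transversion), 5 (G/C, transversion), 11 (G/A, transition), 21 (G/T, transversion), 33 (A/T, transversion), 41 (G/A, transition).
Of the 6 differences, 2 transitions and 4 transversions over 48 sites: P = 2/48 = 0.041667, Q = 4/48 = 0.083333.
d = −0.5·ln(0.833333) − 0.25·ln(0.833334) = −0.5·(-0.182322) − 0.25·(-0.182321) = 0.1367.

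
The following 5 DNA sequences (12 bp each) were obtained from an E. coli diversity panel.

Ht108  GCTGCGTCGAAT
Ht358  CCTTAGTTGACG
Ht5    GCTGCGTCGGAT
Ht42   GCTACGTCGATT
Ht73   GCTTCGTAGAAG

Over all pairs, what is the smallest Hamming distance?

Pairwise Hamming distances:
  Ht108 vs Ht358: 6
  Ht108 vs Ht5: 1
  Ht108 vs Ht42: 2
  Ht108 vs Ht73: 3
  Ht358 vs Ht5: 7
  Ht358 vs Ht42: 6
  Ht358 vs Ht73: 4
  Ht5 vs Ht42: 3
  Ht5 vs Ht73: 4
  Ht42 vs Ht73: 4
The smallest is 1, between Ht108 and Ht5.

1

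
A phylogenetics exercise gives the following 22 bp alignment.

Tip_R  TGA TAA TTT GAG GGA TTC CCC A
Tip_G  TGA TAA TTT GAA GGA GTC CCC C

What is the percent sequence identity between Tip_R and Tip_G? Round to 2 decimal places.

Mismatches occur at site 12 (G→A), site 16 (T→G), site 22 (A→C).
19 of the 22 sites match, so the percent identity is 19/22 × 100 = 86.36%.

86.36%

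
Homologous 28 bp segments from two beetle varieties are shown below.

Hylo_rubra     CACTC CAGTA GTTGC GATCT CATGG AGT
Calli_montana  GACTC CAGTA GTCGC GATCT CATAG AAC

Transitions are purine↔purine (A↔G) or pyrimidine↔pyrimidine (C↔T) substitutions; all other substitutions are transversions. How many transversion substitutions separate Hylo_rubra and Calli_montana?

Mismatches occur at site 1 (C→G, transversion), site 13 (T→C, transition), site 24 (G→A, transition), site 27 (G→A, transition), site 28 (T→C, transition).
Of the 5 differences, 4 transitions and 1 transversion, so the answer is 1.

1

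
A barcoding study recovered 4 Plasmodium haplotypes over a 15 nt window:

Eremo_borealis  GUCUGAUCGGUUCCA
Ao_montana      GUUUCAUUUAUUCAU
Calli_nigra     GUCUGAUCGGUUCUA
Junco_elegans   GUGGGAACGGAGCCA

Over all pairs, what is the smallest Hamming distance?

1

Pairwise Hamming distances:
  Eremo_borealis vs Ao_montana: 7
  Eremo_borealis vs Calli_nigra: 1
  Eremo_borealis vs Junco_elegans: 5
  Ao_montana vs Calli_nigra: 7
  Ao_montana vs Junco_elegans: 11
  Calli_nigra vs Junco_elegans: 6
The smallest is 1, between Eremo_borealis and Calli_nigra.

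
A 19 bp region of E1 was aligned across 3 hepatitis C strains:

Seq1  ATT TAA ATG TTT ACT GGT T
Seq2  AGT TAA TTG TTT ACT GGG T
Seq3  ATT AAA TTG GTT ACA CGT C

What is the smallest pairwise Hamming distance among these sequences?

Pairwise Hamming distances:
  Seq1 vs Seq2: 3
  Seq1 vs Seq3: 6
  Seq2 vs Seq3: 7
The smallest is 3, between Seq1 and Seq2.

3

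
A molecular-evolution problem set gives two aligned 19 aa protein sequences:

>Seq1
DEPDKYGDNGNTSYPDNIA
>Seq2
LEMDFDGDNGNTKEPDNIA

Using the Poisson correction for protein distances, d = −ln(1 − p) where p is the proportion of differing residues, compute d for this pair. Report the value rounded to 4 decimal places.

Differing sites — 1:D/L; 3:P/M; 5:K/F; 6:Y/D; 13:S/K; 14:Y/E.
p = 6/19 = 0.315789.
d = −ln(1 − 0.315789) = −ln(0.684211) = 0.3795.

0.3795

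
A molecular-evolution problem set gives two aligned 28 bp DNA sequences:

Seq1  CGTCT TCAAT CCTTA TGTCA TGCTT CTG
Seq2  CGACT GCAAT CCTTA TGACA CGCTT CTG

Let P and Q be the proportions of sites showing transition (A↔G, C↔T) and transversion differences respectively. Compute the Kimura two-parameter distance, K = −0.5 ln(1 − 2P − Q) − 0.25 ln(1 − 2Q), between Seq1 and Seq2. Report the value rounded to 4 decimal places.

0.1586

Mismatches occur at site 3 (T→A, transversion), site 6 (T→G, transversion), site 18 (T→A, transversion), site 21 (T→C, transition).
Of the 4 differences, 1 transition and 3 transversions over 28 sites: P = 1/28 = 0.035714, Q = 3/28 = 0.107143.
d = −0.5·ln(0.821429) − 0.25·ln(0.785714) = −0.5·(-0.196710) − 0.25·(-0.241162) = 0.1586.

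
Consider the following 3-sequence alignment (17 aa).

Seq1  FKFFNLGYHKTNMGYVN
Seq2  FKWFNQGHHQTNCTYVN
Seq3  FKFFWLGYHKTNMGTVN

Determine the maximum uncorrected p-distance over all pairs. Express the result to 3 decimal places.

Pairwise Hamming distances:
  Seq1 vs Seq2: 6
  Seq1 vs Seq3: 2
  Seq2 vs Seq3: 8
The largest is 8 mismatches, between Seq2 and Seq3; p = 8/17 = 0.471.

0.471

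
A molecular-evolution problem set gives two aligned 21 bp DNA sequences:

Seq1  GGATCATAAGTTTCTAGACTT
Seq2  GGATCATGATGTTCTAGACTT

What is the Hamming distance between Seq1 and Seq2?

3

Mismatches occur at site 8 (A↔G), site 10 (G↔T), site 11 (T↔G).
That gives 3 mismatches out of 21 aligned sites, so the Hamming distance is 3.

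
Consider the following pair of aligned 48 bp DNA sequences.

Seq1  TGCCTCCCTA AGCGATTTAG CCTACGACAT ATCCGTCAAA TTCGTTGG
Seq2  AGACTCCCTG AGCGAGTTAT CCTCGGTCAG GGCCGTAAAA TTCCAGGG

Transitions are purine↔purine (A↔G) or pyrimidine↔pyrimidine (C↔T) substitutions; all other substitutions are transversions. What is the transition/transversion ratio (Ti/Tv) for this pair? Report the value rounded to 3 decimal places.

The sequences differ at positions 1 (T/A, transversion), 3 (C/A, transversion), 10 (A/G, transition), 16 (T/G, transversion), 20 (G/T, transversion), 24 (A/C, transversion), 25 (C/G, transversion), 27 (A/T, transversion), 30 (T/G, transversion), 31 (A/G, transition), 32 (T/G, transversion), 37 (C/A, transversion), 44 (G/C, transversion), 45 (T/A, transversion), 46 (T/G, transversion).
Of the 15 differences, 2 transitions and 13 transversions, so Ti/Tv = 2/13 = 0.154.

0.154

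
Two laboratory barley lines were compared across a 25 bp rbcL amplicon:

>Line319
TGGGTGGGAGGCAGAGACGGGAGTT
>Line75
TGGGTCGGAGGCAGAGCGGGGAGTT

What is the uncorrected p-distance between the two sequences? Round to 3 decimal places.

0.120

Differing sites — 6:G/C; 17:A/C; 18:C/G.
There are 3 differences over 25 sites, so p = 3/25 = 0.120.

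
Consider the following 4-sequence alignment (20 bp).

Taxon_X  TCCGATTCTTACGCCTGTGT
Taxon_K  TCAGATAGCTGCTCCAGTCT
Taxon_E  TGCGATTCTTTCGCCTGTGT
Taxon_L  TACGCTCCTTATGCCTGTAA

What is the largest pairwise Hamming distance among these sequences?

12

Pairwise Hamming distances:
  Taxon_X vs Taxon_K: 8
  Taxon_X vs Taxon_E: 2
  Taxon_X vs Taxon_L: 6
  Taxon_K vs Taxon_E: 9
  Taxon_K vs Taxon_L: 12
  Taxon_E vs Taxon_L: 7
The largest is 12, between Taxon_K and Taxon_L.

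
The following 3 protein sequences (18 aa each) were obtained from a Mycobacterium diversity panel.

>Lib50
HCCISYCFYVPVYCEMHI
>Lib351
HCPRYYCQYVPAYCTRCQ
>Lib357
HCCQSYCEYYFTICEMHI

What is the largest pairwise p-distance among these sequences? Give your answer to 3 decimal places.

0.667

Pairwise Hamming distances:
  Lib50 vs Lib351: 9
  Lib50 vs Lib357: 6
  Lib351 vs Lib357: 12
The largest is 12 mismatches, between Lib351 and Lib357; p = 12/18 = 0.667.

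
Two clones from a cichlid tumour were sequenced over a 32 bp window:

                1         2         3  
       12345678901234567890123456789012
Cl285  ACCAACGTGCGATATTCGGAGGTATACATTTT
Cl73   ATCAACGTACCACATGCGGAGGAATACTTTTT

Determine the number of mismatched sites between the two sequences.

Differing sites — 2:C/T; 9:G/A; 11:G/C; 13:T/C; 16:T/G; 23:T/A; 28:A/T.
That gives 7 mismatches out of 32 aligned sites, so the Hamming distance is 7.

7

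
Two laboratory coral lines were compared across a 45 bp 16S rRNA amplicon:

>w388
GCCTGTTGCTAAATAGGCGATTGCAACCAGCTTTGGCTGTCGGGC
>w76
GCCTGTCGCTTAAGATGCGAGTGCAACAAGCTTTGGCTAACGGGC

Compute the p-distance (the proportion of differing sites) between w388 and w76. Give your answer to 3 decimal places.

Mismatches occur at site 7 (T→C), site 11 (A→T), site 14 (T→G), site 16 (G→T), site 21 (T→G), site 28 (C→A), site 39 (G→A), site 40 (T→A).
There are 8 differences over 45 sites, so p = 8/45 = 0.178.

0.178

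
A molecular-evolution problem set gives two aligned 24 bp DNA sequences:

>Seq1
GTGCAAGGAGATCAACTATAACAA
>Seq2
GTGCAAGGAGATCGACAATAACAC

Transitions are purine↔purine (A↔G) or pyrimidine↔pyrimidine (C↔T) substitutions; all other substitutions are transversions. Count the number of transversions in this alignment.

2

The sequences differ at positions 14 (A/G, transition), 17 (T/A, transversion), 24 (A/C, transversion).
Of the 3 differences, 1 transition and 2 transversions, so the answer is 2.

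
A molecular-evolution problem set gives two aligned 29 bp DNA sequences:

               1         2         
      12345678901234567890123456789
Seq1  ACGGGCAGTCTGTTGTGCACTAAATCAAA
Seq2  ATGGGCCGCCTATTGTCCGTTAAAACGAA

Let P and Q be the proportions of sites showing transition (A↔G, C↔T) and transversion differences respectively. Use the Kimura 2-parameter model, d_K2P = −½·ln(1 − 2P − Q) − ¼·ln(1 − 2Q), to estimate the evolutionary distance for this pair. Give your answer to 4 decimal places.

0.4221

The sequences differ at positions 2 (C/T, transition), 7 (A/C, transversion), 9 (T/C, transition), 12 (G/A, transition), 17 (G/C, transversion), 19 (A/G, transition), 20 (C/T, transition), 25 (T/A, transversion), 27 (A/G, transition).
Of the 9 differences, 6 transitions and 3 transversions over 29 sites: P = 6/29 = 0.206897, Q = 3/29 = 0.103448.
d = −0.5·ln(0.482758) − 0.25·ln(0.793104) = −0.5·(-0.728240) − 0.25·(-0.231801) = 0.4221.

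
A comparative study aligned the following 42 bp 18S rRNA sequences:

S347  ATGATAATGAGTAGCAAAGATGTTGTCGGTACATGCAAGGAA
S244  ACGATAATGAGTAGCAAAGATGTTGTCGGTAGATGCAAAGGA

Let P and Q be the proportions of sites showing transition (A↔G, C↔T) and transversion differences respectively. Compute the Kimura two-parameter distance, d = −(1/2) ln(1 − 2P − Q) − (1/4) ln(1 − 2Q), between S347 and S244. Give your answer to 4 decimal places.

The sequences differ at positions 2 (T/C, transition), 32 (C/G, transversion), 39 (G/A, transition), 41 (A/G, transition).
Of the 4 differences, 3 transitions and 1 transversion over 42 sites: P = 3/42 = 0.071429, Q = 1/42 = 0.023810.
d = −0.5·ln(0.833332) − 0.25·ln(0.952380) = −0.5·(-0.182323) − 0.25·(-0.048791) = 0.1034.

0.1034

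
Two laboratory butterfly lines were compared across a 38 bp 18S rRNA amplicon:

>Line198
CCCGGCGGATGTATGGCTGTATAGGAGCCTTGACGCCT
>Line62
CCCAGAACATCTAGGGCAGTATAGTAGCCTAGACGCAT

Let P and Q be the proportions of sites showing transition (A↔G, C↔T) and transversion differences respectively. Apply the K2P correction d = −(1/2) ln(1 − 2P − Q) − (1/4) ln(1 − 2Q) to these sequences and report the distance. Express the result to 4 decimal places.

0.3264

The sequences differ at positions 4 (G/A, transition), 6 (C/A, transversion), 7 (G/A, transition), 8 (G/C, transversion), 11 (G/C, transversion), 14 (T/G, transversion), 18 (T/A, transversion), 25 (G/T, transversion), 31 (T/A, transversion), 37 (C/A, transversion).
Of the 10 differences, 2 transitions and 8 transversions over 38 sites: P = 2/38 = 0.052632, Q = 8/38 = 0.210526.
d = −0.5·ln(0.684210) − 0.25·ln(0.578948) = −0.5·(-0.379490) − 0.25·(-0.546543) = 0.3264.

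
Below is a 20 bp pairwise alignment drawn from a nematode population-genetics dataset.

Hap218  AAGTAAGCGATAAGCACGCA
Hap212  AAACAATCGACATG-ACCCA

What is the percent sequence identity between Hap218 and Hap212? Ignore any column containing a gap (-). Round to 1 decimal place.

68.4%

Excluding the 1 gap column leaves 19 comparable sites.
Mismatches occur at site 3 (G↔A), site 4 (T↔C), site 7 (G↔T), site 11 (T↔C), site 13 (A↔T), site 18 (G↔C).
13 of the 19 comparable sites match, so the percent identity is 13/19 × 100 = 68.4%.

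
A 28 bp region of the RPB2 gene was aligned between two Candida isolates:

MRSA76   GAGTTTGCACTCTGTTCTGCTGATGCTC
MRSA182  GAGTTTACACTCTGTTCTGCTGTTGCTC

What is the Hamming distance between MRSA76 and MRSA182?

2

The sequences differ at positions 7 (G/A), 23 (A/T).
That gives 2 mismatches out of 28 aligned sites, so the Hamming distance is 2.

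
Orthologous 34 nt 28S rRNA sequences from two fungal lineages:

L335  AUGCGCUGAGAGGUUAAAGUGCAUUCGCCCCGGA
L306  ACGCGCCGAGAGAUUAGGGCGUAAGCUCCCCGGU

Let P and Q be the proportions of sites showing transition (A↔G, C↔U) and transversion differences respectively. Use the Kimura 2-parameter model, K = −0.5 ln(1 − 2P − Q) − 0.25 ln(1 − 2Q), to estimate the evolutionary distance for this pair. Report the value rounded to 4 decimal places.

The sequences differ at positions 2 (U/C, transition), 7 (U/C, transition), 13 (G/A, transition), 17 (A/G, transition), 18 (A/G, transition), 20 (U/C, transition), 22 (C/U, transition), 24 (U/A, transversion), 25 (U/G, transversion), 27 (G/U, transversion), 34 (A/U, transversion).
Of the 11 differences, 7 transitions and 4 transversions over 34 sites: P = 7/34 = 0.205882, Q = 4/34 = 0.117647.
d = −0.5·ln(0.470589) − 0.25·ln(0.764706) = −0.5·(-0.753770) − 0.25·(-0.268264) = 0.4440.

0.4440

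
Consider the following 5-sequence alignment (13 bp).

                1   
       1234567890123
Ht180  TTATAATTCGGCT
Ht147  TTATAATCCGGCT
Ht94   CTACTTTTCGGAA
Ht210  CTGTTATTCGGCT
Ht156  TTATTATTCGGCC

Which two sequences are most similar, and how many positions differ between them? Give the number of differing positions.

Pairwise Hamming distances:
  Ht180 vs Ht147: 1
  Ht180 vs Ht94: 6
  Ht180 vs Ht210: 3
  Ht180 vs Ht156: 2
  Ht147 vs Ht94: 7
  Ht147 vs Ht210: 4
  Ht147 vs Ht156: 3
  Ht94 vs Ht210: 5
  Ht94 vs Ht156: 5
  Ht210 vs Ht156: 3
The smallest is 1, between Ht180 and Ht147.

1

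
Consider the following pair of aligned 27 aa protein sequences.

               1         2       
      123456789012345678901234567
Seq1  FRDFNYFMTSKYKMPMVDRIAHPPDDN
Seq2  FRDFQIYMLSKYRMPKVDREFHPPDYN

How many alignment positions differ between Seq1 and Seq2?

9

Differing sites — 5:N/Q; 6:Y/I; 7:F/Y; 9:T/L; 13:K/R; 16:M/K; 20:I/E; 21:A/F; 26:D/Y.
That gives 9 mismatches out of 27 aligned sites, so the Hamming distance is 9.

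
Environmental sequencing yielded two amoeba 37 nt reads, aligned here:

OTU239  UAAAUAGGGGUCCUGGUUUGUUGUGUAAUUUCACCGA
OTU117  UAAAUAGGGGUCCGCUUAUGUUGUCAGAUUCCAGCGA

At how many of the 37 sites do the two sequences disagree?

The sequences differ at positions 14 (U/G), 15 (G/C), 16 (G/U), 18 (U/A), 25 (G/C), 26 (U/A), 27 (A/G), 31 (U/C), 34 (C/G).
That gives 9 mismatches out of 37 aligned sites, so the Hamming distance is 9.

9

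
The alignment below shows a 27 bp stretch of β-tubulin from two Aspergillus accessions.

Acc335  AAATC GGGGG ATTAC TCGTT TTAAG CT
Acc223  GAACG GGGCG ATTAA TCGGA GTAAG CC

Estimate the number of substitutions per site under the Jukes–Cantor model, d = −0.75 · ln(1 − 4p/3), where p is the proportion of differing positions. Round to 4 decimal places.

0.4408

Mismatches occur at site 1 (A↔G), site 4 (T↔C), site 5 (C↔G), site 9 (G↔C), site 15 (C↔A), site 19 (T↔G), site 20 (T↔A), site 21 (T↔G), site 27 (T↔C).
p = 9/27 = 0.333333.
d = −0.75 · ln(1 − (4/3)·0.333333) = −0.75 · ln(0.555556) = −0.75 · (-0.587786) = 0.4408.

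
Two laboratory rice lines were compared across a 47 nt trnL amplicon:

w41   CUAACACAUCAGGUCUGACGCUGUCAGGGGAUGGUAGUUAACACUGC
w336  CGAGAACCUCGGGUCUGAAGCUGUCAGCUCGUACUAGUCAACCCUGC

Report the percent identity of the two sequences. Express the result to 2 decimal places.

70.21%

The sequences differ at positions 2 (U/G), 4 (A/G), 5 (C/A), 8 (A/C), 11 (A/G), 19 (C/A), 28 (G/C), 29 (G/U), 30 (G/C), 31 (A/G), 33 (G/A), 34 (G/C), 39 (U/C), 43 (A/C).
33 of the 47 sites match, so the percent identity is 33/47 × 100 = 70.21%.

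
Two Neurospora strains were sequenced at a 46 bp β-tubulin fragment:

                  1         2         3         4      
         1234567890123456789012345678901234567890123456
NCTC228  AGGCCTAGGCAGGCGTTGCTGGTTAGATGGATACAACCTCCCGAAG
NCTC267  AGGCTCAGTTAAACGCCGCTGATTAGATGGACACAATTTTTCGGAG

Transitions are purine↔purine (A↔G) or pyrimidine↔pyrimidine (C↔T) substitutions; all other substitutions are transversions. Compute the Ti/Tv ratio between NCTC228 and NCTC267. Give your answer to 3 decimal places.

14.000

Differing sites — 5:C/T (Ti); 6:T/C (Ti); 9:G/T (Tv); 10:C/T (Ti); 12:G/A (Ti); 13:G/A (Ti); 16:T/C (Ti); 17:T/C (Ti); 22:G/A (Ti); 32:T/C (Ti); 37:C/T (Ti); 38:C/T (Ti); 40:C/T (Ti); 41:C/T (Ti); 44:A/G (Ti).
Of the 15 differences, 14 transitions and 1 transversion, so Ti/Tv = 14/1 = 14.000.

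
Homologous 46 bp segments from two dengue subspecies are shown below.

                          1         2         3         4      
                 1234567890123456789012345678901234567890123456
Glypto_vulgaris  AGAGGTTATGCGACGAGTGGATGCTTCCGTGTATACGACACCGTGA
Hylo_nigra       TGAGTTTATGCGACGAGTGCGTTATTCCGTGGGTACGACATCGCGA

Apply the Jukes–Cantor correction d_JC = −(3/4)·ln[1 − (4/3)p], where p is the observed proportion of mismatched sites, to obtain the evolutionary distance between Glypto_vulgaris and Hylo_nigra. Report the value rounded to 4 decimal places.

0.2567

The sequences differ at positions 1 (A/T), 5 (G/T), 20 (G/C), 21 (A/G), 23 (G/T), 24 (C/A), 32 (T/G), 33 (A/G), 41 (C/T), 44 (T/C).
p = 10/46 = 0.217391.
d = −0.75 · ln(1 − (4/3)·0.217391) = −0.75 · ln(0.710145) = −0.75 · (-0.342286) = 0.2567.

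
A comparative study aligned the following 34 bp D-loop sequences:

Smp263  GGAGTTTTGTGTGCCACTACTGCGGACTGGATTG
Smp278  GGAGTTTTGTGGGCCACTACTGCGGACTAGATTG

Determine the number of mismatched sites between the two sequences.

Differing sites — 12:T/G; 29:G/A.
That gives 2 mismatches out of 34 aligned sites, so the Hamming distance is 2.

2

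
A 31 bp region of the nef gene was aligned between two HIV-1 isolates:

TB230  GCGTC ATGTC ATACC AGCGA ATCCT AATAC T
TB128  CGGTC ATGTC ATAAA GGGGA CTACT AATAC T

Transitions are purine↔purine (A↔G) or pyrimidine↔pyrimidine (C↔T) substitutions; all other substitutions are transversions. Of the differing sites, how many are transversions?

7

Mismatches occur at site 1 (G/C, transversion), site 2 (C/G, transversion), site 14 (C/A, transversion), site 15 (C/A, transversion), site 16 (A/G, transition), site 18 (C/G, transversion), site 21 (A/C, transversion), site 23 (C/A, transversion).
Of the 8 differences, 1 transition and 7 transversions, so the answer is 7.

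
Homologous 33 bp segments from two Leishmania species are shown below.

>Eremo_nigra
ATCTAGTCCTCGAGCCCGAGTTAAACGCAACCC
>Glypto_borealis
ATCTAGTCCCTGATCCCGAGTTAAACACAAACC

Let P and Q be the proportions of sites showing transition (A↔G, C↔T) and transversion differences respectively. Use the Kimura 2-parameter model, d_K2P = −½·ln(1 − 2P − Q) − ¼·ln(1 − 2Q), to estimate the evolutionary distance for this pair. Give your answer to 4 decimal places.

Mismatches occur at site 10 (T→C, transition), site 11 (C→T, transition), site 14 (G→T, transversion), site 27 (G→A, transition), site 31 (C→A, transversion).
Of the 5 differences, 3 transitions and 2 transversions over 33 sites: P = 3/33 = 0.090909, Q = 2/33 = 0.060606.
d = −0.5·ln(0.757576) − 0.25·ln(0.878788) = −0.5·(-0.277631) − 0.25·(-0.129212) = 0.1711.

0.1711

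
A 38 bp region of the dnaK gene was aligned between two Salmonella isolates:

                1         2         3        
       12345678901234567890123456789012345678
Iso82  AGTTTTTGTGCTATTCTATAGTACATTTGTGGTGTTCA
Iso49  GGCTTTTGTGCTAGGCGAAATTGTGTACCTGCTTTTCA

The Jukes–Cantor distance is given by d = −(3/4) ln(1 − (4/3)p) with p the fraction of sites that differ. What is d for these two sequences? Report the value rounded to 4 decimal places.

Differing sites — 1:A/G; 3:T/C; 14:T/G; 15:T/G; 17:T/G; 19:T/A; 21:G/T; 23:A/G; 24:C/T; 25:A/G; 27:T/A; 28:T/C; 29:G/C; 32:G/C; 34:G/T.
p = 15/38 = 0.394737.
d = −0.75 · ln(1 − (4/3)·0.394737) = −0.75 · ln(0.473684) = −0.75 · (-0.747215) = 0.5604.

0.5604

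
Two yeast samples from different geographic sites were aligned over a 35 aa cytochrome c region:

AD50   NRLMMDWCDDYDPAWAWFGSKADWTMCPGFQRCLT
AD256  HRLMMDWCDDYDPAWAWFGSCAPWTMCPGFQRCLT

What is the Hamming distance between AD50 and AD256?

Differing sites — 1:N/H; 21:K/C; 23:D/P.
That gives 3 mismatches out of 35 aligned sites, so the Hamming distance is 3.

3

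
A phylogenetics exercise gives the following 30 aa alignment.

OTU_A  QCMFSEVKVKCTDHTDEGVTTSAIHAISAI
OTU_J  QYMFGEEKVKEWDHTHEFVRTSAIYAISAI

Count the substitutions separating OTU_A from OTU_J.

9

The sequences differ at positions 2 (C/Y), 5 (S/G), 7 (V/E), 11 (C/E), 12 (T/W), 16 (D/H), 18 (G/F), 20 (T/R), 25 (H/Y).
That gives 9 mismatches out of 30 aligned sites, so the Hamming distance is 9.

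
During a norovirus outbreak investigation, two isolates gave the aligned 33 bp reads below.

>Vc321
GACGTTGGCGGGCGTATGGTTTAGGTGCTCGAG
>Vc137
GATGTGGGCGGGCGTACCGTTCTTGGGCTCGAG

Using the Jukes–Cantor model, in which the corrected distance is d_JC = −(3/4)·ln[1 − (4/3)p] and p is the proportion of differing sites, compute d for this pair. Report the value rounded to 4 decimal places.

0.2928

The sequences differ at positions 3 (C/T), 6 (T/G), 17 (T/C), 18 (G/C), 22 (T/C), 23 (A/T), 24 (G/T), 26 (T/G).
p = 8/33 = 0.242424.
d = −0.75 · ln(1 − (4/3)·0.242424) = −0.75 · ln(0.676768) = −0.75 · (-0.390427) = 0.2928.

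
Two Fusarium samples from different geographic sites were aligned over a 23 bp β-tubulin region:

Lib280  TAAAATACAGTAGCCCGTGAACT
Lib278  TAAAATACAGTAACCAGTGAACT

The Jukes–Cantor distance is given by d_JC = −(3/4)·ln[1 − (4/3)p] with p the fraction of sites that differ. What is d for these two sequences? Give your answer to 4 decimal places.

0.0924

Differing sites — 13:G/A; 16:C/A.
p = 2/23 = 0.086957.
d = −0.75 · ln(1 − (4/3)·0.086957) = −0.75 · ln(0.884057) = −0.75 · (-0.123234) = 0.0924.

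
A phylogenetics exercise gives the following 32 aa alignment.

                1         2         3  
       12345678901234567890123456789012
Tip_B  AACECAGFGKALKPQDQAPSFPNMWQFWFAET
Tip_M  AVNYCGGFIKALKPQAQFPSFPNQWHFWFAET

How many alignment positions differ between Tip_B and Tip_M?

9

The sequences differ at positions 2 (A/V), 3 (C/N), 4 (E/Y), 6 (A/G), 9 (G/I), 16 (D/A), 18 (A/F), 24 (M/Q), 26 (Q/H).
That gives 9 mismatches out of 32 aligned sites, so the Hamming distance is 9.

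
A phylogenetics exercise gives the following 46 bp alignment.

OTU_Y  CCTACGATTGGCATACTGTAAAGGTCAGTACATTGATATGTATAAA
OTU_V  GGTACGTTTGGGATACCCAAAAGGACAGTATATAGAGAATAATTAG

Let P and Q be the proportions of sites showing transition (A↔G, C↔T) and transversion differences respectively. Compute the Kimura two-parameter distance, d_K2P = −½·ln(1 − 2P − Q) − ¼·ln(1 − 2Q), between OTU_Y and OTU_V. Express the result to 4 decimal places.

Differing sites — 1:C/G (Tv); 2:C/G (Tv); 7:A/T (Tv); 12:C/G (Tv); 17:T/C (Ti); 18:G/C (Tv); 19:T/A (Tv); 25:T/A (Tv); 31:C/T (Ti); 34:T/A (Tv); 37:T/G (Tv); 39:T/A (Tv); 40:G/T (Tv); 41:T/A (Tv); 44:A/T (Tv); 46:A/G (Ti).
Of the 16 differences, 3 transitions and 13 transversions over 46 sites: P = 3/46 = 0.065217, Q = 13/46 = 0.282609.
d = −0.5·ln(0.586957) − 0.25·ln(0.434782) = −0.5·(-0.532804) − 0.25·(-0.832911) = 0.4746.

0.4746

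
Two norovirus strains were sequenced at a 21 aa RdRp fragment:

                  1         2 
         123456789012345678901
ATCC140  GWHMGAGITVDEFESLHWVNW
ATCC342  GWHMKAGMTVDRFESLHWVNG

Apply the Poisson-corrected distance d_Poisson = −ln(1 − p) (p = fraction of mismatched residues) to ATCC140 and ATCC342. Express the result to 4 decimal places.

0.2113

The sequences differ at positions 5 (G/K), 8 (I/M), 12 (E/R), 21 (W/G).
p = 4/21 = 0.190476.
d = −ln(1 − 0.190476) = −ln(0.809524) = 0.2113.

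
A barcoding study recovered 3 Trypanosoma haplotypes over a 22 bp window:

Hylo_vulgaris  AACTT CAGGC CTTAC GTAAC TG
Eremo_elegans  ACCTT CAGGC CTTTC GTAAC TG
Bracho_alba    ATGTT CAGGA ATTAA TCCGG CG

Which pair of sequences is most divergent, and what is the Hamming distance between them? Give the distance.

Pairwise Hamming distances:
  Hylo_vulgaris vs Eremo_elegans: 2
  Hylo_vulgaris vs Bracho_alba: 11
  Eremo_elegans vs Bracho_alba: 12
The largest is 12, between Eremo_elegans and Bracho_alba.

12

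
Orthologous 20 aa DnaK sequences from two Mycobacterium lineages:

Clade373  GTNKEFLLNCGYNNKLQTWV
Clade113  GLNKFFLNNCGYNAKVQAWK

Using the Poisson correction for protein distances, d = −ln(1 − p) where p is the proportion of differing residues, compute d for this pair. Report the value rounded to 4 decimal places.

0.4308

Mismatches occur at site 2 (T/L), site 5 (E/F), site 8 (L/N), site 14 (N/A), site 16 (L/V), site 18 (T/A), site 20 (V/K).
p = 7/20 = 0.350000.
d = −ln(1 − 0.350000) = −ln(0.650000) = 0.4308.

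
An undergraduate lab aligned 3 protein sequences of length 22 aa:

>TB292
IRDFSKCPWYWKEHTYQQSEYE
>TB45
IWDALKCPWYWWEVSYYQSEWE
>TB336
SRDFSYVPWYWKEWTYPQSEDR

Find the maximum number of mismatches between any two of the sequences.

12

Pairwise Hamming distances:
  TB292 vs TB45: 8
  TB292 vs TB336: 7
  TB45 vs TB336: 12
The largest is 12, between TB45 and TB336.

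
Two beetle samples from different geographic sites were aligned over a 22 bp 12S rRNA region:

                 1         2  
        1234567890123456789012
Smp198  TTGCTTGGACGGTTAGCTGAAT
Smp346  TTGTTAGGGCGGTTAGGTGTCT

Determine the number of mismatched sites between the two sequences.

Differing sites — 4:C/T; 6:T/A; 9:A/G; 17:C/G; 20:A/T; 21:A/C.
That gives 6 mismatches out of 22 aligned sites, so the Hamming distance is 6.

6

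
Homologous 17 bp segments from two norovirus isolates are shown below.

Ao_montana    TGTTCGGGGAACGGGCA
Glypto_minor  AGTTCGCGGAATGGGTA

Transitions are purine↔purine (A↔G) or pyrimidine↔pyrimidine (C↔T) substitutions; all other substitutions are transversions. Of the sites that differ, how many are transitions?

The sequences differ at positions 1 (T/A, transversion), 7 (G/C, transversion), 12 (C/T, transition), 16 (C/T, transition).
Of the 4 differences, 2 transitions and 2 transversions, so the answer is 2.

2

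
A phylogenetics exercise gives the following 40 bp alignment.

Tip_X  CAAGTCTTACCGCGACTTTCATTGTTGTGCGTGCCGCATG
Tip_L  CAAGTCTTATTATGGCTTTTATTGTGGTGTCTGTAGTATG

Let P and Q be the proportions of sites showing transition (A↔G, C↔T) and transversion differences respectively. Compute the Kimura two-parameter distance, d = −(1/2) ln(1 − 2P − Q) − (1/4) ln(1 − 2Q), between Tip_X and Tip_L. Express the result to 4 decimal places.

Mismatches occur at site 10 (C→T, transition), site 11 (C→T, transition), site 12 (G→A, transition), site 13 (C→T, transition), site 15 (A→G, transition), site 20 (C→T, transition), site 26 (T→G, transversion), site 30 (C→T, transition), site 31 (G→C, transversion), site 34 (C→T, transition), site 35 (C→A, transversion), site 37 (C→T, transition).
Of the 12 differences, 9 transitions and 3 transversions over 40 sites: P = 9/40 = 0.225000, Q = 3/40 = 0.075000.
d = −0.5·ln(0.475000) − 0.25·ln(0.850000) = −0.5·(-0.744440) − 0.25·(-0.162519) = 0.4128.

0.4128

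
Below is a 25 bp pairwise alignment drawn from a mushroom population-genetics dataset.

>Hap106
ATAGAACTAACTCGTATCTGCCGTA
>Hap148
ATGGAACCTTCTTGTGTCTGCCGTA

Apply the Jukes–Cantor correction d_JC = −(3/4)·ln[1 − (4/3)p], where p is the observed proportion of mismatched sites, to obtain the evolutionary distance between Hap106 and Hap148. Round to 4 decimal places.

0.2892

Mismatches occur at site 3 (A/G), site 8 (T/C), site 9 (A/T), site 10 (A/T), site 13 (C/T), site 16 (A/G).
p = 6/25 = 0.240000.
d = −0.75 · ln(1 − (4/3)·0.240000) = −0.75 · ln(0.680000) = −0.75 · (-0.385662) = 0.2892.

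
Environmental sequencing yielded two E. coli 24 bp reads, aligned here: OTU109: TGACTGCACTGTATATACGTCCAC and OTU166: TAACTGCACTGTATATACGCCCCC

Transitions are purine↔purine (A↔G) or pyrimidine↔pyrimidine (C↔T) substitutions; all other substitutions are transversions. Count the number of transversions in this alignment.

Differing sites — 2:G/A (Ti); 20:T/C (Ti); 23:A/C (Tv).
Of the 3 differences, 2 transitions and 1 transversion, so the answer is 1.

1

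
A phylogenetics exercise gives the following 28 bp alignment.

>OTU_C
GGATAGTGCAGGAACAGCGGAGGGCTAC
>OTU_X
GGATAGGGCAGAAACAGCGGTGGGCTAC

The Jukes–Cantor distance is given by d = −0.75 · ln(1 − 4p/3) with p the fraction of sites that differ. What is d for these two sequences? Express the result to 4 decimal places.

0.1156

The sequences differ at positions 7 (T/G), 12 (G/A), 21 (A/T).
p = 3/28 = 0.107143.
d = −0.75 · ln(1 − (4/3)·0.107143) = −0.75 · ln(0.857143) = −0.75 · (-0.154151) = 0.1156.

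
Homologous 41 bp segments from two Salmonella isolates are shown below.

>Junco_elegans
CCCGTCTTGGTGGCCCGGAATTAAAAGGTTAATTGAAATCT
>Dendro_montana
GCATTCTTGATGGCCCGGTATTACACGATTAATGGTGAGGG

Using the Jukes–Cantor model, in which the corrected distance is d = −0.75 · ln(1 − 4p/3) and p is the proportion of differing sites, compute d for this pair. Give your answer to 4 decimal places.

0.4556

Mismatches occur at site 1 (C↔G), site 3 (C↔A), site 4 (G↔T), site 10 (G↔A), site 19 (A↔T), site 24 (A↔C), site 26 (A↔C), site 28 (G↔A), site 34 (T↔G), site 36 (A↔T), site 37 (A↔G), site 39 (T↔G), site 40 (C↔G), site 41 (T↔G).
p = 14/41 = 0.341463.
d = −0.75 · ln(1 − (4/3)·0.341463) = −0.75 · ln(0.544716) = −0.75 · (-0.607491) = 0.4556.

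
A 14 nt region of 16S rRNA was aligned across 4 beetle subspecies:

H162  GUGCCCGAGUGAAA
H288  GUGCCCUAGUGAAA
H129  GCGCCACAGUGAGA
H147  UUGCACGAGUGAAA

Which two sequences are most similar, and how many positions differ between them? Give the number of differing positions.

Pairwise Hamming distances:
  H162 vs H288: 1
  H162 vs H129: 4
  H162 vs H147: 2
  H288 vs H129: 4
  H288 vs H147: 3
  H129 vs H147: 6
The smallest is 1, between H162 and H288.

1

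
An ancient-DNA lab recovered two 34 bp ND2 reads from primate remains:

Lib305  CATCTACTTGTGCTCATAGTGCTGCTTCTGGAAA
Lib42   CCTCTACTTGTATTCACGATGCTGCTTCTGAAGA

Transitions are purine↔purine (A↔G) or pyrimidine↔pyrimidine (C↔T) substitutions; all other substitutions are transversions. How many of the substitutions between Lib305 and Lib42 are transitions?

Differing sites — 2:A/C (Tv); 12:G/A (Ti); 13:C/T (Ti); 17:T/C (Ti); 18:A/G (Ti); 19:G/A (Ti); 31:G/A (Ti); 33:A/G (Ti).
Of the 8 differences, 7 transitions and 1 transversion, so the answer is 7.

7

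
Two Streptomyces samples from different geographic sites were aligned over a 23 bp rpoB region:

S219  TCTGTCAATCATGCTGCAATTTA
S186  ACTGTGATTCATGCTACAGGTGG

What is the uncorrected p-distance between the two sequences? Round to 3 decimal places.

Differing sites — 1:T/A; 6:C/G; 8:A/T; 16:G/A; 19:A/G; 20:T/G; 22:T/G; 23:A/G.
There are 8 differences over 23 sites, so p = 8/23 = 0.348.

0.348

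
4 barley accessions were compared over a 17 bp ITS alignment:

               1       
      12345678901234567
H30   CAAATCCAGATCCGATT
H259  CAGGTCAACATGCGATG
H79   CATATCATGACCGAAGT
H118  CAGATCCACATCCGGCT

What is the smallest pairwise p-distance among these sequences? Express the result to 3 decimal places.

Pairwise Hamming distances:
  H30 vs H259: 6
  H30 vs H79: 7
  H30 vs H118: 4
  H259 vs H79: 10
  H259 vs H118: 6
  H79 vs H118: 9
The smallest is 4 mismatches, between H30 and H118; p = 4/17 = 0.235.

0.235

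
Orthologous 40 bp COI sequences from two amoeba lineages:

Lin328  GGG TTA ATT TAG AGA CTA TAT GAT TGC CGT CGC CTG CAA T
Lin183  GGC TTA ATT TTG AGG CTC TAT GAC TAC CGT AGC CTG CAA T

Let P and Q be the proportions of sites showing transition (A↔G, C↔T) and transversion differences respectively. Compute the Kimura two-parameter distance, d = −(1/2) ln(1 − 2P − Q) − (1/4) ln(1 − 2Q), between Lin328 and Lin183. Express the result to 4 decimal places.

Differing sites — 3:G/C (Tv); 11:A/T (Tv); 15:A/G (Ti); 18:A/C (Tv); 24:T/C (Ti); 26:G/A (Ti); 31:C/A (Tv).
Of the 7 differences, 3 transitions and 4 transversions over 40 sites: P = 3/40 = 0.075000, Q = 4/40 = 0.100000.
d = −0.5·ln(0.750000) − 0.25·ln(0.800000) = −0.5·(-0.287682) − 0.25·(-0.223144) = 0.1996.

0.1996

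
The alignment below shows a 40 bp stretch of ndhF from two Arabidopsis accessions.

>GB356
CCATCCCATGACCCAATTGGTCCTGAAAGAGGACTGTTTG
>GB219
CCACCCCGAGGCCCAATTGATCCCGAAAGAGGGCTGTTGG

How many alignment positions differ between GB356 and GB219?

The sequences differ at positions 4 (T/C), 8 (A/G), 9 (T/A), 11 (A/G), 20 (G/A), 24 (T/C), 33 (A/G), 39 (T/G).
That gives 8 mismatches out of 40 aligned sites, so the Hamming distance is 8.

8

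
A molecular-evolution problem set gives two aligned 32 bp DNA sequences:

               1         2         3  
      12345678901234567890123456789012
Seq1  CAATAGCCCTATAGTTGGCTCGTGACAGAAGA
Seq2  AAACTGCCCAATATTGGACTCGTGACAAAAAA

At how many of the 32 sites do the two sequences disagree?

The sequences differ at positions 1 (C/A), 4 (T/C), 5 (A/T), 10 (T/A), 14 (G/T), 16 (T/G), 18 (G/A), 28 (G/A), 31 (G/A).
That gives 9 mismatches out of 32 aligned sites, so the Hamming distance is 9.

9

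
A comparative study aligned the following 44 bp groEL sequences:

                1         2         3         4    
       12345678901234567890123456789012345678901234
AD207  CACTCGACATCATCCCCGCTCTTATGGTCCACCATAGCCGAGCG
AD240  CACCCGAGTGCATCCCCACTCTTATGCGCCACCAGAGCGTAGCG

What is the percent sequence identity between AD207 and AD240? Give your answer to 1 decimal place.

Differing sites — 4:T/C; 8:C/G; 9:A/T; 10:T/G; 18:G/A; 27:G/C; 28:T/G; 35:T/G; 39:C/G; 40:G/T.
34 of the 44 sites match, so the percent identity is 34/44 × 100 = 77.3%.

77.3%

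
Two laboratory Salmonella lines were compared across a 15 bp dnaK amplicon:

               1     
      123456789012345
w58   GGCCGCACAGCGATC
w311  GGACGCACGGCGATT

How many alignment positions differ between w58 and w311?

Differing sites — 3:C/A; 9:A/G; 15:C/T.
That gives 3 mismatches out of 15 aligned sites, so the Hamming distance is 3.

3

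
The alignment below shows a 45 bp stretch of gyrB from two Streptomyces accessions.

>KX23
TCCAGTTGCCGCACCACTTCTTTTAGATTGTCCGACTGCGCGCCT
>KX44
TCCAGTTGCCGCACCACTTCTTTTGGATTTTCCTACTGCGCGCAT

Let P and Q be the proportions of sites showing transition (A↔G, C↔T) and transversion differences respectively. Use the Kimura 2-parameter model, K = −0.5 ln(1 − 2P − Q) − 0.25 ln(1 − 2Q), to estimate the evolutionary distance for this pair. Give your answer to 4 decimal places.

0.0947

Differing sites — 25:A/G (Ti); 30:G/T (Tv); 34:G/T (Tv); 44:C/A (Tv).
Of the 4 differences, 1 transition and 3 transversions over 45 sites: P = 1/45 = 0.022222, Q = 3/45 = 0.066667.
d = −0.5·ln(0.888889) − 0.25·ln(0.866666) = −0.5·(-0.117783) − 0.25·(-0.143102) = 0.0947.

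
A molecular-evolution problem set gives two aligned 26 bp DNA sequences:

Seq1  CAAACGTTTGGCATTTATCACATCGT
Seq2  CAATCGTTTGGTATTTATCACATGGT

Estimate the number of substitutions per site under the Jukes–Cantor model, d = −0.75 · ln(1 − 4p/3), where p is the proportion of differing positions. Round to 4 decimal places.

0.1253

The sequences differ at positions 4 (A/T), 12 (C/T), 24 (C/G).
p = 3/26 = 0.115385.
d = −0.75 · ln(1 − (4/3)·0.115385) = −0.75 · ln(0.846153) = −0.75 · (-0.167055) = 0.1253.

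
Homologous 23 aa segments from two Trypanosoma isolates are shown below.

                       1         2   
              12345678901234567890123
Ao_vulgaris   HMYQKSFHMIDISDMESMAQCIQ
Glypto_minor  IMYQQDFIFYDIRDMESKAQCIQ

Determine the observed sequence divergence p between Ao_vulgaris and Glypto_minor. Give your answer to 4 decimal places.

Differing sites — 1:H/I; 5:K/Q; 6:S/D; 8:H/I; 9:M/F; 10:I/Y; 13:S/R; 18:M/K.
There are 8 differences over 23 sites, so p = 8/23 = 0.3478.

0.3478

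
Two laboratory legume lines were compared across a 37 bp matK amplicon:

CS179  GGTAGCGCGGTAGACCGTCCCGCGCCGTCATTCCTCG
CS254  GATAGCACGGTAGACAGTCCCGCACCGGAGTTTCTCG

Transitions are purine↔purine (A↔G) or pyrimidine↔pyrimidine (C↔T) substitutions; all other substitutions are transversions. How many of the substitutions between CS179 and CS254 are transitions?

5

Differing sites — 2:G/A (Ti); 7:G/A (Ti); 16:C/A (Tv); 24:G/A (Ti); 28:T/G (Tv); 29:C/A (Tv); 30:A/G (Ti); 33:C/T (Ti).
Of the 8 differences, 5 transitions and 3 transversions, so the answer is 5.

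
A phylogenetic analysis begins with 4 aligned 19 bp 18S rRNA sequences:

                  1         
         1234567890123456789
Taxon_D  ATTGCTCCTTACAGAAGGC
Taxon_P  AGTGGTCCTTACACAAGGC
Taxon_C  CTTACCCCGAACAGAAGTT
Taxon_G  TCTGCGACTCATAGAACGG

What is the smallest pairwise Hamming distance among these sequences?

Pairwise Hamming distances:
  Taxon_D vs Taxon_P: 3
  Taxon_D vs Taxon_C: 7
  Taxon_D vs Taxon_G: 8
  Taxon_P vs Taxon_C: 10
  Taxon_P vs Taxon_G: 10
  Taxon_C vs Taxon_G: 11
The smallest is 3, between Taxon_D and Taxon_P.

3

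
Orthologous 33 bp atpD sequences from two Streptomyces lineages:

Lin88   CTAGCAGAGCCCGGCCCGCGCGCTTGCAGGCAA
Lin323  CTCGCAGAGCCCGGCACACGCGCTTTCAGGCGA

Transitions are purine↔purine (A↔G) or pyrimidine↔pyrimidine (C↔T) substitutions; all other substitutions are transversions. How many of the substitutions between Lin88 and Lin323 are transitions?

2

The sequences differ at positions 3 (A/C, transversion), 16 (C/A, transversion), 18 (G/A, transition), 26 (G/T, transversion), 32 (A/G, transition).
Of the 5 differences, 2 transitions and 3 transversions, so the answer is 2.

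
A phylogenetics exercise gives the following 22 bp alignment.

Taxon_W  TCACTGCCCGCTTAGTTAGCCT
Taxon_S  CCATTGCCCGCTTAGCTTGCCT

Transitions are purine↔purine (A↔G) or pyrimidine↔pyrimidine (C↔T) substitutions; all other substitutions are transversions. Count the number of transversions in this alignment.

The sequences differ at positions 1 (T/C, transition), 4 (C/T, transition), 16 (T/C, transition), 18 (A/T, transversion).
Of the 4 differences, 3 transitions and 1 transversion, so the answer is 1.

1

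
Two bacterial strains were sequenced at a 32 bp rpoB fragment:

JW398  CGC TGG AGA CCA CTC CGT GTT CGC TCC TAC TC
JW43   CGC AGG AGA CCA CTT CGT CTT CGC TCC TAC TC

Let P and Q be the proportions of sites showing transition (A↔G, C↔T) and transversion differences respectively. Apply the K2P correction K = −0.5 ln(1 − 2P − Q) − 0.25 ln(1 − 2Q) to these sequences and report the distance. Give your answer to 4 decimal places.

Differing sites — 4:T/A (Tv); 15:C/T (Ti); 19:G/C (Tv).
Of the 3 differences, 1 transition and 2 transversions over 32 sites: P = 1/32 = 0.031250, Q = 2/32 = 0.062500.
d = −0.5·ln(0.875000) − 0.25·ln(0.875000) = −0.5·(-0.133531) − 0.25·(-0.133531) = 0.1001.

0.1001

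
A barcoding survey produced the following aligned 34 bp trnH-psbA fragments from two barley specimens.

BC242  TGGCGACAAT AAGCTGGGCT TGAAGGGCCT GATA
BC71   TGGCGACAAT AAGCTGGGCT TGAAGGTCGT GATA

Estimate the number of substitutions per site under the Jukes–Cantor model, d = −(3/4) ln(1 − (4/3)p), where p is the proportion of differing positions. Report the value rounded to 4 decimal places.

The sequences differ at positions 27 (G/T), 29 (C/G).
p = 2/34 = 0.058824.
d = −0.75 · ln(1 − (4/3)·0.058824) = −0.75 · ln(0.921568) = −0.75 · (-0.081679) = 0.0613.

0.0613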